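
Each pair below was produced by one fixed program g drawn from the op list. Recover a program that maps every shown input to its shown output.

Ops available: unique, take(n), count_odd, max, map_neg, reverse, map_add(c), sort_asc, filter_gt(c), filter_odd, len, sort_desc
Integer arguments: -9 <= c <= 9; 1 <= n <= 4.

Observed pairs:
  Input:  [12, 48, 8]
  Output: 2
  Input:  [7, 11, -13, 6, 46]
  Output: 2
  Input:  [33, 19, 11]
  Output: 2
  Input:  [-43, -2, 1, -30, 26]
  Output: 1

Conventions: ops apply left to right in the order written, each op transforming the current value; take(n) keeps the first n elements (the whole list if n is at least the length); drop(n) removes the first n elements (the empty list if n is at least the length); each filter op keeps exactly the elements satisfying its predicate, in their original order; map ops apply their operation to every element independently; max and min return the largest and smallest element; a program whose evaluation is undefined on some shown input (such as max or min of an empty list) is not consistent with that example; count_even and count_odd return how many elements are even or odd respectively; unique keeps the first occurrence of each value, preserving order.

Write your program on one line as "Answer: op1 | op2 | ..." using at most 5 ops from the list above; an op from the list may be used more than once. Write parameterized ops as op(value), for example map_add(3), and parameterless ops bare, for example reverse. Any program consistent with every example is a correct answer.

sort_asc | filter_gt(-4) | take(2) | filter_gt(0) | len

Check, running the answer program on each example:
  [12, 48, 8] -> [8, 12, 48] -> [8, 12, 48] -> [8, 12] -> [8, 12] -> 2
  [7, 11, -13, 6, 46] -> [-13, 6, 7, 11, 46] -> [6, 7, 11, 46] -> [6, 7] -> [6, 7] -> 2
  [33, 19, 11] -> [11, 19, 33] -> [11, 19, 33] -> [11, 19] -> [11, 19] -> 2
  [-43, -2, 1, -30, 26] -> [-43, -30, -2, 1, 26] -> [-2, 1, 26] -> [-2, 1] -> [1] -> 1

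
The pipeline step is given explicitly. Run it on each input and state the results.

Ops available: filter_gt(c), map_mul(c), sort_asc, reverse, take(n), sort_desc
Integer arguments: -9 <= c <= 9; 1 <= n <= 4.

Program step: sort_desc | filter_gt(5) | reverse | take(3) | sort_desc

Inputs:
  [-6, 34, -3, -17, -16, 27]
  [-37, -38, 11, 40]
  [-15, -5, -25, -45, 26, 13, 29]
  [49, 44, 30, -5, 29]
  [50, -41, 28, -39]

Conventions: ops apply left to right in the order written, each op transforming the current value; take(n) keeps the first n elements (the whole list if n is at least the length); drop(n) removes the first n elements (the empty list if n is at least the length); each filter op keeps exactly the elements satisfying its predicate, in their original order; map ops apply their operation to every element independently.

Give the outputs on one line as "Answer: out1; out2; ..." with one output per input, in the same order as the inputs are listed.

Execution, op by op:
  [-6, 34, -3, -17, -16, 27] -> [34, 27, -3, -6, -16, -17] -> [34, 27] -> [27, 34] -> [27, 34] -> [34, 27]
  [-37, -38, 11, 40] -> [40, 11, -37, -38] -> [40, 11] -> [11, 40] -> [11, 40] -> [40, 11]
  [-15, -5, -25, -45, 26, 13, 29] -> [29, 26, 13, -5, -15, -25, -45] -> [29, 26, 13] -> [13, 26, 29] -> [13, 26, 29] -> [29, 26, 13]
  [49, 44, 30, -5, 29] -> [49, 44, 30, 29, -5] -> [49, 44, 30, 29] -> [29, 30, 44, 49] -> [29, 30, 44] -> [44, 30, 29]
  [50, -41, 28, -39] -> [50, 28, -39, -41] -> [50, 28] -> [28, 50] -> [28, 50] -> [50, 28]

[34, 27]; [40, 11]; [29, 26, 13]; [44, 30, 29]; [50, 28]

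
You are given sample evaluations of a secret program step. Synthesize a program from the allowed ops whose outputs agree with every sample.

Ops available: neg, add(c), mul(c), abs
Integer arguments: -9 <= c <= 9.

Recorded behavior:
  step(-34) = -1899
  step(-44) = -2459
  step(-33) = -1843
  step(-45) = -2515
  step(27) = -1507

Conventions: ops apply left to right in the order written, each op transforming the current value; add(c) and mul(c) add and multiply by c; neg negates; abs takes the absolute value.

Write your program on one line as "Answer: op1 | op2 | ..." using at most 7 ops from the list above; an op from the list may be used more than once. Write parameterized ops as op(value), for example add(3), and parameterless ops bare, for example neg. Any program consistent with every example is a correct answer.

abs | neg | mul(8) | mul(7) | add(1) | add(4)

Check, running the answer program on each example:
  -34 -> 34 -> -34 -> -272 -> -1904 -> -1903 -> -1899
  -44 -> 44 -> -44 -> -352 -> -2464 -> -2463 -> -2459
  -33 -> 33 -> -33 -> -264 -> -1848 -> -1847 -> -1843
  -45 -> 45 -> -45 -> -360 -> -2520 -> -2519 -> -2515
  27 -> 27 -> -27 -> -216 -> -1512 -> -1511 -> -1507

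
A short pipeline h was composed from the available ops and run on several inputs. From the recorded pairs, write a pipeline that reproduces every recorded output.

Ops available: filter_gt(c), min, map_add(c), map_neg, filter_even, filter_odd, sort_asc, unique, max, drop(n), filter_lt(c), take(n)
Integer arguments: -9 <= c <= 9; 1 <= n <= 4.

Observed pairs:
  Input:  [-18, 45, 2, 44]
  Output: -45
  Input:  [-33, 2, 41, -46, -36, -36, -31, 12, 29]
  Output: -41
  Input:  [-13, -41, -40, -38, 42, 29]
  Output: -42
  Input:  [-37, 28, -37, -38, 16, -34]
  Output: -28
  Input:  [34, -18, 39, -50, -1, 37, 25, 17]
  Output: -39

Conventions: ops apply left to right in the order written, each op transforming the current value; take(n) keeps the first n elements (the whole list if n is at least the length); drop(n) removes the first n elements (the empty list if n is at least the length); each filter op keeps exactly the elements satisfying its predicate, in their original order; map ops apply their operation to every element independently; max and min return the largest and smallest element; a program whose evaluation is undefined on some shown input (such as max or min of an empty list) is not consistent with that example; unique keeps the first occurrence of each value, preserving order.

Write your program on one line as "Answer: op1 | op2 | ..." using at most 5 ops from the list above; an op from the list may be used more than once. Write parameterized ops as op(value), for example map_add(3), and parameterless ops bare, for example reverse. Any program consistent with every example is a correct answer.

map_neg | sort_asc | filter_lt(1) | take(3) | min

Check, running the answer program on each example:
  [-18, 45, 2, 44] -> [18, -45, -2, -44] -> [-45, -44, -2, 18] -> [-45, -44, -2] -> [-45, -44, -2] -> -45
  [-33, 2, 41, -46, -36, -36, -31, 12, 29] -> [33, -2, -41, 46, 36, 36, 31, -12, -29] -> [-41, -29, -12, -2, 31, 33, 36, 36, 46] -> [-41, -29, -12, -2] -> [-41, -29, -12] -> -41
  [-13, -41, -40, -38, 42, 29] -> [13, 41, 40, 38, -42, -29] -> [-42, -29, 13, 38, 40, 41] -> [-42, -29] -> [-42, -29] -> -42
  [-37, 28, -37, -38, 16, -34] -> [37, -28, 37, 38, -16, 34] -> [-28, -16, 34, 37, 37, 38] -> [-28, -16] -> [-28, -16] -> -28
  [34, -18, 39, -50, -1, 37, 25, 17] -> [-34, 18, -39, 50, 1, -37, -25, -17] -> [-39, -37, -34, -25, -17, 1, 18, 50] -> [-39, -37, -34, -25, -17] -> [-39, -37, -34] -> -39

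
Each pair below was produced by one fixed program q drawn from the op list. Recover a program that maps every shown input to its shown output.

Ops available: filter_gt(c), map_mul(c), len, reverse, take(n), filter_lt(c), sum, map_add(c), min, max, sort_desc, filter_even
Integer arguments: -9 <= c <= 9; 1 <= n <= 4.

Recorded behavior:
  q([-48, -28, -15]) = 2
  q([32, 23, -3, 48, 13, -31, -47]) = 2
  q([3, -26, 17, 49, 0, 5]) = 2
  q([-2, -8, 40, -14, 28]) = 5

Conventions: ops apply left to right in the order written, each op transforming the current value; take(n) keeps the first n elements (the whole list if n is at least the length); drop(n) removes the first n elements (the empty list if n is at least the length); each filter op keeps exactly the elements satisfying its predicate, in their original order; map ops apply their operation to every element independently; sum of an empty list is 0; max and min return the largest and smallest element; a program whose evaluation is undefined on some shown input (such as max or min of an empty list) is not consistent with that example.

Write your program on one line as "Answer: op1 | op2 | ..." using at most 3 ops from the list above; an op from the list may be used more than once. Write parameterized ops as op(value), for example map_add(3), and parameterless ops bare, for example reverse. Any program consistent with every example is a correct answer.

filter_even | map_add(-2) | len

Check, running the answer program on each example:
  [-48, -28, -15] -> [-48, -28] -> [-50, -30] -> 2
  [32, 23, -3, 48, 13, -31, -47] -> [32, 48] -> [30, 46] -> 2
  [3, -26, 17, 49, 0, 5] -> [-26, 0] -> [-28, -2] -> 2
  [-2, -8, 40, -14, 28] -> [-2, -8, 40, -14, 28] -> [-4, -10, 38, -16, 26] -> 5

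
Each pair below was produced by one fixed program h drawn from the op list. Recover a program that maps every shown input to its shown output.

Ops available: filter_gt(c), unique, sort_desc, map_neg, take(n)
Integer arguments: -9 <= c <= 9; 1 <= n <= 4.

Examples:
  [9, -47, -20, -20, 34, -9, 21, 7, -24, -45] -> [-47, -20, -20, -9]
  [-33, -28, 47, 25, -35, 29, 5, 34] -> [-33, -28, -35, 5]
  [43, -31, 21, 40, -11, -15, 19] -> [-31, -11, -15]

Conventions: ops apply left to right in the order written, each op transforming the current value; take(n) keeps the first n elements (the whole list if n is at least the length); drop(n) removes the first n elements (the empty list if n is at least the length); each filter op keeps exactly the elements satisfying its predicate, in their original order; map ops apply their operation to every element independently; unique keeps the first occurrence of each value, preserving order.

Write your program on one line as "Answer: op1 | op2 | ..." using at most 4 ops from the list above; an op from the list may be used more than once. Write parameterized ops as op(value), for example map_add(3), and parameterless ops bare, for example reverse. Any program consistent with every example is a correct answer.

map_neg | filter_gt(-8) | map_neg | take(4)

Check, running the answer program on each example:
  [9, -47, -20, -20, 34, -9, 21, 7, -24, -45] -> [-9, 47, 20, 20, -34, 9, -21, -7, 24, 45] -> [47, 20, 20, 9, -7, 24, 45] -> [-47, -20, -20, -9, 7, -24, -45] -> [-47, -20, -20, -9]
  [-33, -28, 47, 25, -35, 29, 5, 34] -> [33, 28, -47, -25, 35, -29, -5, -34] -> [33, 28, 35, -5] -> [-33, -28, -35, 5] -> [-33, -28, -35, 5]
  [43, -31, 21, 40, -11, -15, 19] -> [-43, 31, -21, -40, 11, 15, -19] -> [31, 11, 15] -> [-31, -11, -15] -> [-31, -11, -15]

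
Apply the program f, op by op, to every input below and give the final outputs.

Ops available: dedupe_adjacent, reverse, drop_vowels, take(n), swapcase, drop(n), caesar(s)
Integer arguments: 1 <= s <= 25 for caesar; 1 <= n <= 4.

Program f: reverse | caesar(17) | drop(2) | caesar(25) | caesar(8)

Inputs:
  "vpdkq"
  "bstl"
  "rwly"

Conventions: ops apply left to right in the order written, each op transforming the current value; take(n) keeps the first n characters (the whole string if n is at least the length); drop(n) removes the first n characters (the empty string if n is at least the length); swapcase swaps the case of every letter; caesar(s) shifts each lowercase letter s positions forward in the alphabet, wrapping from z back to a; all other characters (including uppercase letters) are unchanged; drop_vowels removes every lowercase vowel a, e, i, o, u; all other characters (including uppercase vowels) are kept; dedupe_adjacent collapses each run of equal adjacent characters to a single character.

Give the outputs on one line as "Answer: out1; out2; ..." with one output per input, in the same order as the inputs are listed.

"bnt"; "qz"; "up"

Execution, op by op:
  "vpdkq" -> "qkdpv" -> "hbugm" -> "ugm" -> "tfl" -> "bnt"
  "bstl" -> "ltsb" -> "ckjs" -> "js" -> "ir" -> "qz"
  "rwly" -> "ylwr" -> "pcni" -> "ni" -> "mh" -> "up"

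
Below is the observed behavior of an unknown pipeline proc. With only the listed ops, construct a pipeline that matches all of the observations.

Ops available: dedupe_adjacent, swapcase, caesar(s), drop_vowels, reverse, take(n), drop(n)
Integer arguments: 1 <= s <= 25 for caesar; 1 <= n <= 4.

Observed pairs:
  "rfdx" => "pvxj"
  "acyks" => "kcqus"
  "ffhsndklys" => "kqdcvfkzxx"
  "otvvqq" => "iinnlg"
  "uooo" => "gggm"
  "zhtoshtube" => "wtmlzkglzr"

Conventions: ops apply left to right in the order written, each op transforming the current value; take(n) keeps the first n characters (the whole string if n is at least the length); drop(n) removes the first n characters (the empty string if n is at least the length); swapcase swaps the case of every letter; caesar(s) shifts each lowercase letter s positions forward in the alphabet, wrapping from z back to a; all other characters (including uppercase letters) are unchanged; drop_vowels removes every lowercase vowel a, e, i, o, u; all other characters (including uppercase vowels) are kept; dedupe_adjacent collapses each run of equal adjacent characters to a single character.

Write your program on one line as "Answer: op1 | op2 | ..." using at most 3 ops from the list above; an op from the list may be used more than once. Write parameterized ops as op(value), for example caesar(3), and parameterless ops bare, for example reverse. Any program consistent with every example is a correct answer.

reverse | caesar(4) | caesar(14)

Check, running the answer program on each example:
  "rfdx" -> "xdfr" -> "bhjv" -> "pvxj"
  "acyks" -> "skyca" -> "wocge" -> "kcqus"
  "ffhsndklys" -> "sylkdnshff" -> "wcpohrwljj" -> "kqdcvfkzxx"
  "otvvqq" -> "qqvvto" -> "uuzzxs" -> "iinnlg"
  "uooo" -> "ooou" -> "sssy" -> "gggm"
  "zhtoshtube" -> "ebuthsothz" -> "ifyxlwsxld" -> "wtmlzkglzr"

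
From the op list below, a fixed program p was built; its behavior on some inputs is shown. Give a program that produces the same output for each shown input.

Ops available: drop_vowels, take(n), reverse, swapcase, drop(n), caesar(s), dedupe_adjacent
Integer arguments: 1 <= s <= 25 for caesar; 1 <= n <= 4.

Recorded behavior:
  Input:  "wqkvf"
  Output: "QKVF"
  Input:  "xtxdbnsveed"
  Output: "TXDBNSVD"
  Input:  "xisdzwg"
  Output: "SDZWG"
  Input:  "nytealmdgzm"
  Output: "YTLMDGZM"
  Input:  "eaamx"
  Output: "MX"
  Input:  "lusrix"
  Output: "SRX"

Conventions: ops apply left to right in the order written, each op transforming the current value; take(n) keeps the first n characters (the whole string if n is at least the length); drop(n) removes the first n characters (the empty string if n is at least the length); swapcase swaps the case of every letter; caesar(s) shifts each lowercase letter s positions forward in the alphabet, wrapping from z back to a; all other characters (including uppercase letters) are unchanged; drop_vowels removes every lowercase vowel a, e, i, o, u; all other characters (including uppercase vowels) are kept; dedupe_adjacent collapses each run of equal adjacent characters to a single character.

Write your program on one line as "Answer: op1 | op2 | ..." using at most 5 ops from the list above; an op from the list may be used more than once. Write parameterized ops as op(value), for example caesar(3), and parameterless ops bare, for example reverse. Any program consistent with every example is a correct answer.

drop(1) | dedupe_adjacent | drop_vowels | swapcase

Check, running the answer program on each example:
  "wqkvf" -> "qkvf" -> "qkvf" -> "qkvf" -> "QKVF"
  "xtxdbnsveed" -> "txdbnsveed" -> "txdbnsved" -> "txdbnsvd" -> "TXDBNSVD"
  "xisdzwg" -> "isdzwg" -> "isdzwg" -> "sdzwg" -> "SDZWG"
  "nytealmdgzm" -> "ytealmdgzm" -> "ytealmdgzm" -> "ytlmdgzm" -> "YTLMDGZM"
  "eaamx" -> "aamx" -> "amx" -> "mx" -> "MX"
  "lusrix" -> "usrix" -> "usrix" -> "srx" -> "SRX"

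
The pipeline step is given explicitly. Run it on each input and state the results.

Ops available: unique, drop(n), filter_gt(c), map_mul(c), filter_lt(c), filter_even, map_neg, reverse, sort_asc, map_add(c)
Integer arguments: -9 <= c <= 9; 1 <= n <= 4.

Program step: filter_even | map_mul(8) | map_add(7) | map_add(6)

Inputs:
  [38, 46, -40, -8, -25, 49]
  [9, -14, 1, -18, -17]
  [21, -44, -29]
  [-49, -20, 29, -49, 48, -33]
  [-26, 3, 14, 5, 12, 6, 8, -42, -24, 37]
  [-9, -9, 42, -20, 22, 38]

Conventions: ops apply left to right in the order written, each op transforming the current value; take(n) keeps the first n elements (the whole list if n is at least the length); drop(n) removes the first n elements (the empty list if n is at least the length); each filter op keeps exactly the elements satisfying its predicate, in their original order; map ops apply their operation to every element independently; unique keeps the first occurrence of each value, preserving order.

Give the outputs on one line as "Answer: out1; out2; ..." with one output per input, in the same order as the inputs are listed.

Execution, op by op:
  [38, 46, -40, -8, -25, 49] -> [38, 46, -40, -8] -> [304, 368, -320, -64] -> [311, 375, -313, -57] -> [317, 381, -307, -51]
  [9, -14, 1, -18, -17] -> [-14, -18] -> [-112, -144] -> [-105, -137] -> [-99, -131]
  [21, -44, -29] -> [-44] -> [-352] -> [-345] -> [-339]
  [-49, -20, 29, -49, 48, -33] -> [-20, 48] -> [-160, 384] -> [-153, 391] -> [-147, 397]
  [-26, 3, 14, 5, 12, 6, 8, -42, -24, 37] -> [-26, 14, 12, 6, 8, -42, -24] -> [-208, 112, 96, 48, 64, -336, -192] -> [-201, 119, 103, 55, 71, -329, -185] -> [-195, 125, 109, 61, 77, -323, -179]
  [-9, -9, 42, -20, 22, 38] -> [42, -20, 22, 38] -> [336, -160, 176, 304] -> [343, -153, 183, 311] -> [349, -147, 189, 317]

[317, 381, -307, -51]; [-99, -131]; [-339]; [-147, 397]; [-195, 125, 109, 61, 77, -323, -179]; [349, -147, 189, 317]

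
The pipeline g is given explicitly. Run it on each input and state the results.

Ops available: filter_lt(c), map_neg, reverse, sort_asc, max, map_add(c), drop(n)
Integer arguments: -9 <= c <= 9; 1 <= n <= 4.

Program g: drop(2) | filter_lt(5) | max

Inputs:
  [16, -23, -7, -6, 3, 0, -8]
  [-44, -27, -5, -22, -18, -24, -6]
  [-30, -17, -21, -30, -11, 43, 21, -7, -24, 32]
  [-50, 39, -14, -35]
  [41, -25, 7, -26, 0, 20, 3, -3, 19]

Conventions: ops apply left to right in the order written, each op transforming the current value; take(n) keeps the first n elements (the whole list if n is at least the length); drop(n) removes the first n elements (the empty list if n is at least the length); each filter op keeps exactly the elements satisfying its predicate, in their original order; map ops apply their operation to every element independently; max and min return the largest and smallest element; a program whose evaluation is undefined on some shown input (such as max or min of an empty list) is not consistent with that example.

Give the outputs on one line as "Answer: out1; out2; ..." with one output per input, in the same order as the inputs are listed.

3; -5; -7; -14; 3

Execution, op by op:
  [16, -23, -7, -6, 3, 0, -8] -> [-7, -6, 3, 0, -8] -> [-7, -6, 3, 0, -8] -> 3
  [-44, -27, -5, -22, -18, -24, -6] -> [-5, -22, -18, -24, -6] -> [-5, -22, -18, -24, -6] -> -5
  [-30, -17, -21, -30, -11, 43, 21, -7, -24, 32] -> [-21, -30, -11, 43, 21, -7, -24, 32] -> [-21, -30, -11, -7, -24] -> -7
  [-50, 39, -14, -35] -> [-14, -35] -> [-14, -35] -> -14
  [41, -25, 7, -26, 0, 20, 3, -3, 19] -> [7, -26, 0, 20, 3, -3, 19] -> [-26, 0, 3, -3] -> 3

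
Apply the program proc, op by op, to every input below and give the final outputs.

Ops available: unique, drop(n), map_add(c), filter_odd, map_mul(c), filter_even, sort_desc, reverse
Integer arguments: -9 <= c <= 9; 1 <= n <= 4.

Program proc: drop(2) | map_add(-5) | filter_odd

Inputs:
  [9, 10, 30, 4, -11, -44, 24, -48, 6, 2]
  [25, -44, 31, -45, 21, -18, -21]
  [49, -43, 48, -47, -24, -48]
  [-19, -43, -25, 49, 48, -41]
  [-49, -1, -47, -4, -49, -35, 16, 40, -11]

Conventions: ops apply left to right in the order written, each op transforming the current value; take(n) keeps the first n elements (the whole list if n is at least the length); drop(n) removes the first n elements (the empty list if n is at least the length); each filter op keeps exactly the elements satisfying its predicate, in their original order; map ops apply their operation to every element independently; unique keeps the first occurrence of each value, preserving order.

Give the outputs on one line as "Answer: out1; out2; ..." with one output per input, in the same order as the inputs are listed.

Execution, op by op:
  [9, 10, 30, 4, -11, -44, 24, -48, 6, 2] -> [30, 4, -11, -44, 24, -48, 6, 2] -> [25, -1, -16, -49, 19, -53, 1, -3] -> [25, -1, -49, 19, -53, 1, -3]
  [25, -44, 31, -45, 21, -18, -21] -> [31, -45, 21, -18, -21] -> [26, -50, 16, -23, -26] -> [-23]
  [49, -43, 48, -47, -24, -48] -> [48, -47, -24, -48] -> [43, -52, -29, -53] -> [43, -29, -53]
  [-19, -43, -25, 49, 48, -41] -> [-25, 49, 48, -41] -> [-30, 44, 43, -46] -> [43]
  [-49, -1, -47, -4, -49, -35, 16, 40, -11] -> [-47, -4, -49, -35, 16, 40, -11] -> [-52, -9, -54, -40, 11, 35, -16] -> [-9, 11, 35]

[25, -1, -49, 19, -53, 1, -3]; [-23]; [43, -29, -53]; [43]; [-9, 11, 35]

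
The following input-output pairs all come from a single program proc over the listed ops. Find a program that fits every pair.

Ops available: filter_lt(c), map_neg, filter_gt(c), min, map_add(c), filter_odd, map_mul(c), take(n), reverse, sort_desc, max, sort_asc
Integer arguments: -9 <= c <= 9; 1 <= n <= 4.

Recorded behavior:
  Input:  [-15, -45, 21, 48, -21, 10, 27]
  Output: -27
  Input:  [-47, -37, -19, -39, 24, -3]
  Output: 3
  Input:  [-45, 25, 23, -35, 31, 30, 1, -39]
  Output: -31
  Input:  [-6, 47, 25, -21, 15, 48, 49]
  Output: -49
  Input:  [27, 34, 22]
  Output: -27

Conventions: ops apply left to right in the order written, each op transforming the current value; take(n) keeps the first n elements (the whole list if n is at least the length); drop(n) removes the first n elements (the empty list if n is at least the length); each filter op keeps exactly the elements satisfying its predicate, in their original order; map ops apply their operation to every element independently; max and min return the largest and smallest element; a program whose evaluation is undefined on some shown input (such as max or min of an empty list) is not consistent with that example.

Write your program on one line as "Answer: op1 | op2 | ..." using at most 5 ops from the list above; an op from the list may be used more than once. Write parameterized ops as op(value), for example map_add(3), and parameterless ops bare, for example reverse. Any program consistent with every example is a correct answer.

filter_odd | map_neg | sort_desc | min

Check, running the answer program on each example:
  [-15, -45, 21, 48, -21, 10, 27] -> [-15, -45, 21, -21, 27] -> [15, 45, -21, 21, -27] -> [45, 21, 15, -21, -27] -> -27
  [-47, -37, -19, -39, 24, -3] -> [-47, -37, -19, -39, -3] -> [47, 37, 19, 39, 3] -> [47, 39, 37, 19, 3] -> 3
  [-45, 25, 23, -35, 31, 30, 1, -39] -> [-45, 25, 23, -35, 31, 1, -39] -> [45, -25, -23, 35, -31, -1, 39] -> [45, 39, 35, -1, -23, -25, -31] -> -31
  [-6, 47, 25, -21, 15, 48, 49] -> [47, 25, -21, 15, 49] -> [-47, -25, 21, -15, -49] -> [21, -15, -25, -47, -49] -> -49
  [27, 34, 22] -> [27] -> [-27] -> [-27] -> -27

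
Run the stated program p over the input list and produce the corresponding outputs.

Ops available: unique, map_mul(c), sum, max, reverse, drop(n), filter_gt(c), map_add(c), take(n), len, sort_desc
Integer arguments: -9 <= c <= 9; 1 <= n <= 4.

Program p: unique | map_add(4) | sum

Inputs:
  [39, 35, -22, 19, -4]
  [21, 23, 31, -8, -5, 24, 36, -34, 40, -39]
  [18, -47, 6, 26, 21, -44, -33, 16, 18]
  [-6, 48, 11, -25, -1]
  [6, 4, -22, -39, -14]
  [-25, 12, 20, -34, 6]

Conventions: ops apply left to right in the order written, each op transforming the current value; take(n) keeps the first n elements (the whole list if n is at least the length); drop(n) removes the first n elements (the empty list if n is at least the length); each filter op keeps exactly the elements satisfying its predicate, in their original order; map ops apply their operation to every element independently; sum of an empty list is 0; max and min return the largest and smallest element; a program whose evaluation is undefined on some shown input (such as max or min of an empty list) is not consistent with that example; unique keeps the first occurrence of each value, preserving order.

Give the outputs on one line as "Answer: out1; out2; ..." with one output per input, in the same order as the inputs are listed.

Execution, op by op:
  [39, 35, -22, 19, -4] -> [39, 35, -22, 19, -4] -> [43, 39, -18, 23, 0] -> 87
  [21, 23, 31, -8, -5, 24, 36, -34, 40, -39] -> [21, 23, 31, -8, -5, 24, 36, -34, 40, -39] -> [25, 27, 35, -4, -1, 28, 40, -30, 44, -35] -> 129
  [18, -47, 6, 26, 21, -44, -33, 16, 18] -> [18, -47, 6, 26, 21, -44, -33, 16] -> [22, -43, 10, 30, 25, -40, -29, 20] -> -5
  [-6, 48, 11, -25, -1] -> [-6, 48, 11, -25, -1] -> [-2, 52, 15, -21, 3] -> 47
  [6, 4, -22, -39, -14] -> [6, 4, -22, -39, -14] -> [10, 8, -18, -35, -10] -> -45
  [-25, 12, 20, -34, 6] -> [-25, 12, 20, -34, 6] -> [-21, 16, 24, -30, 10] -> -1

87; 129; -5; 47; -45; -1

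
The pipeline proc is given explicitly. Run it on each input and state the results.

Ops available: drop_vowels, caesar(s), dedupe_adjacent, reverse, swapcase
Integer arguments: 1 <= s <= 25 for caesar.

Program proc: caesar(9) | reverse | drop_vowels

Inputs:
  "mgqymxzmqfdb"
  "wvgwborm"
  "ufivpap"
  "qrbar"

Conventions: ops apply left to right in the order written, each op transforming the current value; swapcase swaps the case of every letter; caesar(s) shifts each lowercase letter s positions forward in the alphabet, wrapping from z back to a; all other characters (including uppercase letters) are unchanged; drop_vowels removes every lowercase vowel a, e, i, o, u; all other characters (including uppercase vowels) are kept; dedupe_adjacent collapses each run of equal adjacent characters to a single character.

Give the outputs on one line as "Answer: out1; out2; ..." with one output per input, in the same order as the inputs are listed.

"kmzvgvhzpv"; "vxkfpf"; "yjyrd"; "jkz"

Execution, op by op:
  "mgqymxzmqfdb" -> "vpzhvgivzomk" -> "kmozvigvhzpv" -> "kmzvgvhzpv"
  "wvgwborm" -> "fepfkxav" -> "vaxkfpef" -> "vxkfpf"
  "ufivpap" -> "doreyjy" -> "yjyerod" -> "yjyrd"
  "qrbar" -> "zakja" -> "ajkaz" -> "jkz"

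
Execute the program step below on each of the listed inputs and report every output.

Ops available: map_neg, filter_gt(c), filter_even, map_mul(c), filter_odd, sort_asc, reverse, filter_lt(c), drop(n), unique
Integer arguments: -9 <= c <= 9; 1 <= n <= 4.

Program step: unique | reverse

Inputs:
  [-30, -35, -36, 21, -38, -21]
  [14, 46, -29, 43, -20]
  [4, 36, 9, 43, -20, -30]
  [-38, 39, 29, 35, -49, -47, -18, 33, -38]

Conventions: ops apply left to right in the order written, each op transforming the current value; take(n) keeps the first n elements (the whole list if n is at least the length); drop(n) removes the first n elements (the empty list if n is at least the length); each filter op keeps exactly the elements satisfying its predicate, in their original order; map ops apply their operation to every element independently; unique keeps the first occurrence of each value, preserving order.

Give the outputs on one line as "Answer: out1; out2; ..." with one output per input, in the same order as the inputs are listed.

[-21, -38, 21, -36, -35, -30]; [-20, 43, -29, 46, 14]; [-30, -20, 43, 9, 36, 4]; [33, -18, -47, -49, 35, 29, 39, -38]

Execution, op by op:
  [-30, -35, -36, 21, -38, -21] -> [-30, -35, -36, 21, -38, -21] -> [-21, -38, 21, -36, -35, -30]
  [14, 46, -29, 43, -20] -> [14, 46, -29, 43, -20] -> [-20, 43, -29, 46, 14]
  [4, 36, 9, 43, -20, -30] -> [4, 36, 9, 43, -20, -30] -> [-30, -20, 43, 9, 36, 4]
  [-38, 39, 29, 35, -49, -47, -18, 33, -38] -> [-38, 39, 29, 35, -49, -47, -18, 33] -> [33, -18, -47, -49, 35, 29, 39, -38]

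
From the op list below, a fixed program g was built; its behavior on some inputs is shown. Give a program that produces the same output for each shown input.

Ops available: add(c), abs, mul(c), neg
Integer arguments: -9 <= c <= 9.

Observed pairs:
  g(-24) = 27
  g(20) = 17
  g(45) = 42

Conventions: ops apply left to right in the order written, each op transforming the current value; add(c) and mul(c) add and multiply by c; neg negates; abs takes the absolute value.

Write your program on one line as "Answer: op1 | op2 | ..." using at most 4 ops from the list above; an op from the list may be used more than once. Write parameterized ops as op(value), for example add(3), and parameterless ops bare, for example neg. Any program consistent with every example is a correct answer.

add(-1) | neg | add(2) | abs

Check, running the answer program on each example:
  -24 -> -25 -> 25 -> 27 -> 27
  20 -> 19 -> -19 -> -17 -> 17
  45 -> 44 -> -44 -> -42 -> 42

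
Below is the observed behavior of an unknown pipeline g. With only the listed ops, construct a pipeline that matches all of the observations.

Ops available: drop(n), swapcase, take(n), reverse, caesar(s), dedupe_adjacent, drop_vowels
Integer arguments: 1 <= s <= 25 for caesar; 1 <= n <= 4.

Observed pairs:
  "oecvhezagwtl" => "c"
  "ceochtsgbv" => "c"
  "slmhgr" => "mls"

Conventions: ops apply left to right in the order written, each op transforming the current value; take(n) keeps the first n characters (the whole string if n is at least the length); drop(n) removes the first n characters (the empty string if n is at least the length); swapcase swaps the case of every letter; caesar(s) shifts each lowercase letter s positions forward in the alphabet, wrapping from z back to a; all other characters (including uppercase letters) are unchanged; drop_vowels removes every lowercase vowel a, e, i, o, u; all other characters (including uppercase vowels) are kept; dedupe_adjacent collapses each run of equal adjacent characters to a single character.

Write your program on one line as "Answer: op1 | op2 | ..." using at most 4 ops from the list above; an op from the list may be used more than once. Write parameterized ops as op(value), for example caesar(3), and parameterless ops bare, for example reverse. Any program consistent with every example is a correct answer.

take(4) | reverse | drop_vowels | drop(1)

Check, running the answer program on each example:
  "oecvhezagwtl" -> "oecv" -> "vceo" -> "vc" -> "c"
  "ceochtsgbv" -> "ceoc" -> "coec" -> "cc" -> "c"
  "slmhgr" -> "slmh" -> "hmls" -> "hmls" -> "mls"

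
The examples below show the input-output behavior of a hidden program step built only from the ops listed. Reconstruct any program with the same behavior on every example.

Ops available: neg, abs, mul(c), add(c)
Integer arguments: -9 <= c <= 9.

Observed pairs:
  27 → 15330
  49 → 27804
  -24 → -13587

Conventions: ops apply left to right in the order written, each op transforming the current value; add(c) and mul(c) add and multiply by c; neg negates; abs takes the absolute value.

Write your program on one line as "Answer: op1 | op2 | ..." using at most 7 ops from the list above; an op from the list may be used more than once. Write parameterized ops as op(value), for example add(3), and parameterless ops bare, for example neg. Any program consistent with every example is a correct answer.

neg | mul(3) | mul(-9) | add(1) | mul(-3) | mul(-7)

Check, running the answer program on each example:
  27 -> -27 -> -81 -> 729 -> 730 -> -2190 -> 15330
  49 -> -49 -> -147 -> 1323 -> 1324 -> -3972 -> 27804
  -24 -> 24 -> 72 -> -648 -> -647 -> 1941 -> -13587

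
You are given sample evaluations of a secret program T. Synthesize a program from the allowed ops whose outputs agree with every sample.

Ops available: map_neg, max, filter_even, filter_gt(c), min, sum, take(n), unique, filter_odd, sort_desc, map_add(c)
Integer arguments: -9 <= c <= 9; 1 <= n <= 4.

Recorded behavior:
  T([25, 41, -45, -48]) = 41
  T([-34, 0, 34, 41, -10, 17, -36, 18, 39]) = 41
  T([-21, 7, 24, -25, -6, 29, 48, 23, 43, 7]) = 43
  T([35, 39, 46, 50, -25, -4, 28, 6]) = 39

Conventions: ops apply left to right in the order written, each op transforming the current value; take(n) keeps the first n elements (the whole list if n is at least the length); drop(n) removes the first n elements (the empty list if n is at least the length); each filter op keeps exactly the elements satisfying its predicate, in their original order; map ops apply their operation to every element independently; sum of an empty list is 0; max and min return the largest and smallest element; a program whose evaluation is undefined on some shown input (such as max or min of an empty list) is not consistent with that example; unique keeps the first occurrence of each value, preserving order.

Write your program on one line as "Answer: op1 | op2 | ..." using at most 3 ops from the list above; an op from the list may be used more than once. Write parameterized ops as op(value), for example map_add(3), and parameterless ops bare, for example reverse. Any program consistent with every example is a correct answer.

sort_desc | filter_odd | max

Check, running the answer program on each example:
  [25, 41, -45, -48] -> [41, 25, -45, -48] -> [41, 25, -45] -> 41
  [-34, 0, 34, 41, -10, 17, -36, 18, 39] -> [41, 39, 34, 18, 17, 0, -10, -34, -36] -> [41, 39, 17] -> 41
  [-21, 7, 24, -25, -6, 29, 48, 23, 43, 7] -> [48, 43, 29, 24, 23, 7, 7, -6, -21, -25] -> [43, 29, 23, 7, 7, -21, -25] -> 43
  [35, 39, 46, 50, -25, -4, 28, 6] -> [50, 46, 39, 35, 28, 6, -4, -25] -> [39, 35, -25] -> 39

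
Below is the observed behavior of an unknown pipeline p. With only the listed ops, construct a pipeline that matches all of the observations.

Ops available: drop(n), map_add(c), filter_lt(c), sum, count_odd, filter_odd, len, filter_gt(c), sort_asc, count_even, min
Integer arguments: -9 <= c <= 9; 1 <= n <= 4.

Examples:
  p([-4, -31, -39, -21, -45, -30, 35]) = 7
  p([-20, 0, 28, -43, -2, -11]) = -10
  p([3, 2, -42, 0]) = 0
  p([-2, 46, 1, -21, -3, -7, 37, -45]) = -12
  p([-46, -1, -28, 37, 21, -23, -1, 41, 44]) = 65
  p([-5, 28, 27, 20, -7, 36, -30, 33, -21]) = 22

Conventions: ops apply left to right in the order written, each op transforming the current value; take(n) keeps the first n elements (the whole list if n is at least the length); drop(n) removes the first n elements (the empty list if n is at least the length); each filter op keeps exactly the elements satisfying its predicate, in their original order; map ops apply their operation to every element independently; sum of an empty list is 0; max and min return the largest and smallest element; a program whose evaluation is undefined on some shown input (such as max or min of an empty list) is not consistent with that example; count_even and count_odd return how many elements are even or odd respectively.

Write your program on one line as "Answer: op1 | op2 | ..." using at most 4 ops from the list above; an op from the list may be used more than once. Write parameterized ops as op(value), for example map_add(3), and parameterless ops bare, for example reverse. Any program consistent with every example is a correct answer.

drop(4) | map_add(1) | drop(1) | sum

Check, running the answer program on each example:
  [-4, -31, -39, -21, -45, -30, 35] -> [-45, -30, 35] -> [-44, -29, 36] -> [-29, 36] -> 7
  [-20, 0, 28, -43, -2, -11] -> [-2, -11] -> [-1, -10] -> [-10] -> -10
  [3, 2, -42, 0] -> [] -> [] -> [] -> 0
  [-2, 46, 1, -21, -3, -7, 37, -45] -> [-3, -7, 37, -45] -> [-2, -6, 38, -44] -> [-6, 38, -44] -> -12
  [-46, -1, -28, 37, 21, -23, -1, 41, 44] -> [21, -23, -1, 41, 44] -> [22, -22, 0, 42, 45] -> [-22, 0, 42, 45] -> 65
  [-5, 28, 27, 20, -7, 36, -30, 33, -21] -> [-7, 36, -30, 33, -21] -> [-6, 37, -29, 34, -20] -> [37, -29, 34, -20] -> 22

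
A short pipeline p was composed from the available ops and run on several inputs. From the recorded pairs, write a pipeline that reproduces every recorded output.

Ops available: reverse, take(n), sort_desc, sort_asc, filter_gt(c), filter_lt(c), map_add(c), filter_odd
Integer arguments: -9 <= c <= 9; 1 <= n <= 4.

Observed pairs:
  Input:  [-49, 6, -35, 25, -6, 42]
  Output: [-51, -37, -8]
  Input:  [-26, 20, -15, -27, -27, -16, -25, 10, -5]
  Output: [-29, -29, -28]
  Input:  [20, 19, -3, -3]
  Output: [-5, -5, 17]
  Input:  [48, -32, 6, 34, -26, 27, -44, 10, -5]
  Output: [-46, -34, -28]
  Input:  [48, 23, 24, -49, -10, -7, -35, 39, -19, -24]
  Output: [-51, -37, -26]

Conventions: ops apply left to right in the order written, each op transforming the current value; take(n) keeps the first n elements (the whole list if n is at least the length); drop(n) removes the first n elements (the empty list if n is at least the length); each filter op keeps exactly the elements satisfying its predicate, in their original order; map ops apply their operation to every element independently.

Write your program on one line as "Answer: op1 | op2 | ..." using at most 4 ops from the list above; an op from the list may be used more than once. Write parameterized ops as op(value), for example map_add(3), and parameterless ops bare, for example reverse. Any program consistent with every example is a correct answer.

map_add(-2) | reverse | sort_asc | take(3)

Check, running the answer program on each example:
  [-49, 6, -35, 25, -6, 42] -> [-51, 4, -37, 23, -8, 40] -> [40, -8, 23, -37, 4, -51] -> [-51, -37, -8, 4, 23, 40] -> [-51, -37, -8]
  [-26, 20, -15, -27, -27, -16, -25, 10, -5] -> [-28, 18, -17, -29, -29, -18, -27, 8, -7] -> [-7, 8, -27, -18, -29, -29, -17, 18, -28] -> [-29, -29, -28, -27, -18, -17, -7, 8, 18] -> [-29, -29, -28]
  [20, 19, -3, -3] -> [18, 17, -5, -5] -> [-5, -5, 17, 18] -> [-5, -5, 17, 18] -> [-5, -5, 17]
  [48, -32, 6, 34, -26, 27, -44, 10, -5] -> [46, -34, 4, 32, -28, 25, -46, 8, -7] -> [-7, 8, -46, 25, -28, 32, 4, -34, 46] -> [-46, -34, -28, -7, 4, 8, 25, 32, 46] -> [-46, -34, -28]
  [48, 23, 24, -49, -10, -7, -35, 39, -19, -24] -> [46, 21, 22, -51, -12, -9, -37, 37, -21, -26] -> [-26, -21, 37, -37, -9, -12, -51, 22, 21, 46] -> [-51, -37, -26, -21, -12, -9, 21, 22, 37, 46] -> [-51, -37, -26]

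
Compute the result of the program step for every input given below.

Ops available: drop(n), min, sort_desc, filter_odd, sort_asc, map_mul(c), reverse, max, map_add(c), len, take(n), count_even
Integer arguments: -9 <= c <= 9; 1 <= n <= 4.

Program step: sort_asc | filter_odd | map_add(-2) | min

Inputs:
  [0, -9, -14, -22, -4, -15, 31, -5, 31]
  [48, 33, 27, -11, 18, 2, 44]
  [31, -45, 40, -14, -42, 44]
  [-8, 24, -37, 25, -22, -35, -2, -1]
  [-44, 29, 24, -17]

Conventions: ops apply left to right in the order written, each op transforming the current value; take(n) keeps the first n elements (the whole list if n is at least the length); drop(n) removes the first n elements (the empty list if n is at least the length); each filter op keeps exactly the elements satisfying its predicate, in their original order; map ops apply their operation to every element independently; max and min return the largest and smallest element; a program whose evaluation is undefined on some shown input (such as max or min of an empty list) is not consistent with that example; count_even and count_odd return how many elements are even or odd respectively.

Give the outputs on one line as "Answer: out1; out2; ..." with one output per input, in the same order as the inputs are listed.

-17; -13; -47; -39; -19

Execution, op by op:
  [0, -9, -14, -22, -4, -15, 31, -5, 31] -> [-22, -15, -14, -9, -5, -4, 0, 31, 31] -> [-15, -9, -5, 31, 31] -> [-17, -11, -7, 29, 29] -> -17
  [48, 33, 27, -11, 18, 2, 44] -> [-11, 2, 18, 27, 33, 44, 48] -> [-11, 27, 33] -> [-13, 25, 31] -> -13
  [31, -45, 40, -14, -42, 44] -> [-45, -42, -14, 31, 40, 44] -> [-45, 31] -> [-47, 29] -> -47
  [-8, 24, -37, 25, -22, -35, -2, -1] -> [-37, -35, -22, -8, -2, -1, 24, 25] -> [-37, -35, -1, 25] -> [-39, -37, -3, 23] -> -39
  [-44, 29, 24, -17] -> [-44, -17, 24, 29] -> [-17, 29] -> [-19, 27] -> -19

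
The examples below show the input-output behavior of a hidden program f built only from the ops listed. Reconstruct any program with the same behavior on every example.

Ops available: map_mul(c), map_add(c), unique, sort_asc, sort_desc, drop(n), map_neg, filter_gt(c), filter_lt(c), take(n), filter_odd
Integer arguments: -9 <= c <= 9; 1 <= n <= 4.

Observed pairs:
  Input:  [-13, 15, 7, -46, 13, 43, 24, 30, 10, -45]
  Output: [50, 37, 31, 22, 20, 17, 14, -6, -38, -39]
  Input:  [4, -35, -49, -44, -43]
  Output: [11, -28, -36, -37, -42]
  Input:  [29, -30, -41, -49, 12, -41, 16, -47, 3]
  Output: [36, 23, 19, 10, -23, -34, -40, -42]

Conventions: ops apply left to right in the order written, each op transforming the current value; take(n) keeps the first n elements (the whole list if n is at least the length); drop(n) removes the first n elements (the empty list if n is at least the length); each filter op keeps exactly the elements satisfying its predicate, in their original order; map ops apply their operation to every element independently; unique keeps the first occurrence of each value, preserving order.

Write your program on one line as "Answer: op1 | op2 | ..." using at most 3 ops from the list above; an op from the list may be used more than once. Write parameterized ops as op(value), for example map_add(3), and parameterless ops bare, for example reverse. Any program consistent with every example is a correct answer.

sort_desc | unique | map_add(7)

Check, running the answer program on each example:
  [-13, 15, 7, -46, 13, 43, 24, 30, 10, -45] -> [43, 30, 24, 15, 13, 10, 7, -13, -45, -46] -> [43, 30, 24, 15, 13, 10, 7, -13, -45, -46] -> [50, 37, 31, 22, 20, 17, 14, -6, -38, -39]
  [4, -35, -49, -44, -43] -> [4, -35, -43, -44, -49] -> [4, -35, -43, -44, -49] -> [11, -28, -36, -37, -42]
  [29, -30, -41, -49, 12, -41, 16, -47, 3] -> [29, 16, 12, 3, -30, -41, -41, -47, -49] -> [29, 16, 12, 3, -30, -41, -47, -49] -> [36, 23, 19, 10, -23, -34, -40, -42]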